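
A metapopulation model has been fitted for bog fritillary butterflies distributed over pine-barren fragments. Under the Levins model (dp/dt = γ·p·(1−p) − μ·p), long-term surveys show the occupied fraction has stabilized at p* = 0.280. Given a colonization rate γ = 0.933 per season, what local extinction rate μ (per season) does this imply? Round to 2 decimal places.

At equilibrium γ(1−p*) = μ.
μ = 0.933 × (1 − 0.280) = 0.933 × 0.7200 = 0.6718.

0.67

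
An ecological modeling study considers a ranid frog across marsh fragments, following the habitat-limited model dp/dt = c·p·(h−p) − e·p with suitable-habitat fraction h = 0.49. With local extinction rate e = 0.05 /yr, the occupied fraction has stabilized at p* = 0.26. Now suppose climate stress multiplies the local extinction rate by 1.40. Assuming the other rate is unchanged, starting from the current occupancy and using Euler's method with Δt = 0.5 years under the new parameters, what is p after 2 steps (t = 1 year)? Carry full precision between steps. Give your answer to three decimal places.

0.255

Balance c(h−p*) = e gives c = e/(0.49 − 0.26000) = 0.05/0.23000 = 0.21739.
Starting from p₀ = 0.26000; update p ← p + (dp/dt)·Δt with the new parameters.
  1  |  dp/dt·Δt = -0.002600  |  p_1 = 0.257400
  2  |  dp/dt·Δt = -0.002501  |  p_2 = 0.254899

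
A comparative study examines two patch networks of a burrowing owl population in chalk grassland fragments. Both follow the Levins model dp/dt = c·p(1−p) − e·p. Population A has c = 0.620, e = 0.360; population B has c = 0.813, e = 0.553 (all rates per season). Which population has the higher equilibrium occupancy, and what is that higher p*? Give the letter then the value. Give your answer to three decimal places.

A, 0.419

A: p*_A = 1 − 0.360/0.620 = 0.4194.
B: p*_B = 1 − 0.553/0.813 = 0.3198.
A is higher at 0.4194.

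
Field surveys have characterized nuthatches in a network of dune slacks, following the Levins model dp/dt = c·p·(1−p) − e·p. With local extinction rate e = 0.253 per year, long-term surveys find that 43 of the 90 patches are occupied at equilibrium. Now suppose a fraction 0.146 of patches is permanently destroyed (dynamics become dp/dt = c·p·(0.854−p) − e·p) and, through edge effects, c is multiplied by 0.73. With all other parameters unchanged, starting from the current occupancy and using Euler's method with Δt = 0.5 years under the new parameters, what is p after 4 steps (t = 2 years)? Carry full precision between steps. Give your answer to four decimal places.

Observed p* = 43/90 = 0.47778.
Balance c(1−p*) = e gives c = e/(1 − 0.47778) = 0.253/0.52222 = 0.48447.
Starting from p₀ = 0.47778; update p ← p + (dp/dt)·Δt with the new parameters.
  1  |  dp/dt·Δt = -0.028653  |  p_1 = 0.449124
  2  |  dp/dt·Δt = -0.024659  |  p_2 = 0.424465
  3  |  dp/dt·Δt = -0.021455  |  p_3 = 0.403010
  4  |  dp/dt·Δt = -0.018841  |  p_4 = 0.384169

0.3842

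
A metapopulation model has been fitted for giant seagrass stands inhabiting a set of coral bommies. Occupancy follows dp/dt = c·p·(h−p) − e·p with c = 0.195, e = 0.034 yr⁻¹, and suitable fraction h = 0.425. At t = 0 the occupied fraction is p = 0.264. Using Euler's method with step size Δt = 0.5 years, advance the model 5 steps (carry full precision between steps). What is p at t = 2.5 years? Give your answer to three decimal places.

Update rule: p ← p + [c·p·(h−p) − e·p]·Δt with Δt = 0.5.
step 1: Δp = -0.00034, p = 0.26366
step 2: Δp = -0.00033, p = 0.26332
step 3: Δp = -0.00033, p = 0.26300
step 4: Δp = -0.00032, p = 0.26268
step 5: Δp = -0.00031, p = 0.26237

0.262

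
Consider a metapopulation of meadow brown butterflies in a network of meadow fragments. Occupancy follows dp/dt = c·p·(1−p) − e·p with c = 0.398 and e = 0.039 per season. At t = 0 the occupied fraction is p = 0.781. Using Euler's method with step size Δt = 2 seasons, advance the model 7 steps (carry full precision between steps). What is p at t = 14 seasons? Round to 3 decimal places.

0.902

Update rule: p ← p + [c·p·(1−p) − e·p]·Δt with Δt = 2.
p: 0.78100 → 0.85623  (Δp = +0.07523)
p: 0.85623 → 0.88743  (Δp = +0.03120)
p: 0.88743 → 0.89773  (Δp = +0.01030)
p: 0.89773 → 0.90079  (Δp = +0.00306)
p: 0.90079 → 0.90166  (Δp = +0.00088)
p: 0.90166 → 0.90191  (Δp = +0.00025)
p: 0.90191 → 0.90198  (Δp = +0.00007)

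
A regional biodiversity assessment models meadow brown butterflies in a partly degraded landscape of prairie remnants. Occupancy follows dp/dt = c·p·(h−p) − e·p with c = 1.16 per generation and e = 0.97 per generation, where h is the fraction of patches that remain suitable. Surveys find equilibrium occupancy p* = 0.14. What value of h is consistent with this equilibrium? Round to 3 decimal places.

At equilibrium c(h−p*) = e, so h = p* + e/c.
h = 0.14 + 0.97/1.16 = 0.14 + 0.8362 = 0.9762.

0.976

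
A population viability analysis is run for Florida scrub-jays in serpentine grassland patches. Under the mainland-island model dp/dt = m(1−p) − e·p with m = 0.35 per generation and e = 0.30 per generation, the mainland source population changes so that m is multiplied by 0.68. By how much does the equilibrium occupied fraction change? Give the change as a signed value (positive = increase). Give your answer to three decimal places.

Before: p* = 0.35/(0.35+0.30) = 0.5385.
After: m = 0.238, e = 0.3; p* = 0.238/0.5380 = 0.4424.
Δp* = 0.4424 − 0.5385 = -0.0961.

-0.096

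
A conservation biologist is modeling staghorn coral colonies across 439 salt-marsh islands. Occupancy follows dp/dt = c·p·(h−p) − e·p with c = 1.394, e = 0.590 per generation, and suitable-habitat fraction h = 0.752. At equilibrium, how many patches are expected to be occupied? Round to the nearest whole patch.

p* = h − e/c = 0.752 − 0.4232 = 0.3288.
Expected occupied patches = N × p* = 439 × 0.3288 = 144.32 ≈ 144.

144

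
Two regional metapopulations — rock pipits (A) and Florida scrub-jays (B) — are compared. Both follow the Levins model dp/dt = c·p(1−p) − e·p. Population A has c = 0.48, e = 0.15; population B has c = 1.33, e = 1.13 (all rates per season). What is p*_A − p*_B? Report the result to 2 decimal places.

A: p*_A = 1 − 0.15/0.48 = 0.6875.
B: p*_B = 1 − 1.13/1.33 = 0.1504.
p*_A − p*_B = 0.6875 − 0.1504 = 0.5371.

0.54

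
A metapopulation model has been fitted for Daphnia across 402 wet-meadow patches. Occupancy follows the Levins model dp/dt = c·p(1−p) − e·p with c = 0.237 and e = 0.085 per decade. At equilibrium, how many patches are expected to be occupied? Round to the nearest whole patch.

258

p* = 1 − e/c = 1 − 0.085/0.237 = 0.6414.
Expected occupied patches = N × p* = 402 × 0.6414 = 257.82 ≈ 258.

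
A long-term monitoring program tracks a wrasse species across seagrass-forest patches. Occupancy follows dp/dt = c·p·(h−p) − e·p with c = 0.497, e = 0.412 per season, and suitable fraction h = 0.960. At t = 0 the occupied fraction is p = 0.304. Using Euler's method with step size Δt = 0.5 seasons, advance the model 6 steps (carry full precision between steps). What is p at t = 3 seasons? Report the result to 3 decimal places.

0.244

Update rule: p ← p + [c·p·(h−p) − e·p]·Δt with Δt = 0.5.
step 1: Δp = -0.01307, p = 0.29093
step 2: Δp = -0.01156, p = 0.27937
step 3: Δp = -0.01030, p = 0.26907
step 4: Δp = -0.00923, p = 0.25984
step 5: Δp = -0.00832, p = 0.25153
step 6: Δp = -0.00753, p = 0.24399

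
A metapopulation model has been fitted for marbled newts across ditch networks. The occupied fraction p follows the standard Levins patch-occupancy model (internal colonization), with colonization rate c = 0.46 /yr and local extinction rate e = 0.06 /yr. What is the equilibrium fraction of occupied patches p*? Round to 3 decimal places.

Setting dp/dt = 0 and dividing through by p* gives c·(1−p*) = e.
So p* = 1 − e/c = 1 − 0.06/0.46 = 1 − 0.1304 = 0.8696.

0.870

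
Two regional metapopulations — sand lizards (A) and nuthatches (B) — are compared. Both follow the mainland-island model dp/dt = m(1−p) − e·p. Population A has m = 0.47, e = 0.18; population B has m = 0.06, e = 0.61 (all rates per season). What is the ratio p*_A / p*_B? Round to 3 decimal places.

8.074

A: p*_A = m/(m+e) = 0.47/0.6500 = 0.7231.
B: p*_B = 0.06/0.6700 = 0.0896.
p*_A / p*_B = 0.7231/0.0896 = 8.0744.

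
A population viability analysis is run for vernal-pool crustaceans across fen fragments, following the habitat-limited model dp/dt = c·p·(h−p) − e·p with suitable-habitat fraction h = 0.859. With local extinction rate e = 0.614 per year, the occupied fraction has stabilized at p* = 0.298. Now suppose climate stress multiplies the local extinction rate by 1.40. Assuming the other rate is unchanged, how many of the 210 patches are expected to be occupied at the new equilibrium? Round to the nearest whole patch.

15

Balance c(h−p*) = e gives c = e/(0.859 − 0.29800) = 0.614/0.56100 = 1.09447.
New p* = 0.859 − e/c = 0.859 − 0.85960/1.09447 = 0.07360.
Expected occupied = 210 × 0.07360 = 15.46 ≈ 15.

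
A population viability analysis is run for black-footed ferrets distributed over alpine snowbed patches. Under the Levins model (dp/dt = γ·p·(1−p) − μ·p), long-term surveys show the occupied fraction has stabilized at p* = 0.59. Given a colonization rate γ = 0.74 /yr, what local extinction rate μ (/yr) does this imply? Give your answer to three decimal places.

0.303

At equilibrium γ(1−p*) = μ.
μ = 0.74 × (1 − 0.59) = 0.74 × 0.4100 = 0.3034.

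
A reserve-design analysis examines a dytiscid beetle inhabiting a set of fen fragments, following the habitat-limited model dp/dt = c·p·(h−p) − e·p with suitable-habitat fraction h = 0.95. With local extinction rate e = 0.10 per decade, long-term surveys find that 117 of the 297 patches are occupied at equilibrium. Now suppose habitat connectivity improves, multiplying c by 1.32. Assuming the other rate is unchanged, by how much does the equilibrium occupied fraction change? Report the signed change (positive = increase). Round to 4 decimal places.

Observed p* = 117/297 = 0.39394.
Balance c(h−p*) = e gives c = e/(0.95 − 0.39394) = 0.10/0.55606 = 0.17984.
New p* = 0.95 − e/c = 0.95 − 0.10000/0.23739 = 0.52875.
Δp* = 0.52875 − 0.39394 = +0.13481.

0.1348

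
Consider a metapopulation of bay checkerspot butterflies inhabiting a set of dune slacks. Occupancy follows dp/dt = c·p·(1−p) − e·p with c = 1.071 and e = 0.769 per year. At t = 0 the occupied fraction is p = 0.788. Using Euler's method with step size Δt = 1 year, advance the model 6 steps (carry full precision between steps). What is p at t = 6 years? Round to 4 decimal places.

0.2916

Update rule: p ← p + [c·p·(1−p) − e·p]·Δt with Δt = 1.
t = 1: p = 0.78800 + (-0.42706) = 0.36094
t = 2: p = 0.36094 + (-0.03053) = 0.33042
t = 3: p = 0.33042 + (-0.01714) = 0.31328
t = 4: p = 0.31328 + (-0.01050) = 0.30278
t = 5: p = 0.30278 + (-0.00674) = 0.29603
t = 6: p = 0.29603 + (-0.00446) = 0.29158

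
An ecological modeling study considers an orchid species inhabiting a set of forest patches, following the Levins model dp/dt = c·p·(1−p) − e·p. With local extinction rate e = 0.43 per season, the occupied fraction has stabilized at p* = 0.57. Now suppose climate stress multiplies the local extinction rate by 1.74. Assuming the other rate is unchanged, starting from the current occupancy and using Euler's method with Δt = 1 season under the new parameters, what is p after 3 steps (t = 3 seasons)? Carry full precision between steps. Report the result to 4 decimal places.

Balance c(1−p*) = e gives c = e/(1 − 0.57000) = 0.43/0.43000 = 1.00000.
Starting from p₀ = 0.57000; update p ← p + (dp/dt)·Δt with the new parameters.
  1  |  dp/dt·Δt = -0.181374  |  p_1 = 0.388626
  2  |  dp/dt·Δt = -0.053174  |  p_2 = 0.335452
  3  |  dp/dt·Δt = -0.028061  |  p_3 = 0.307391

0.3074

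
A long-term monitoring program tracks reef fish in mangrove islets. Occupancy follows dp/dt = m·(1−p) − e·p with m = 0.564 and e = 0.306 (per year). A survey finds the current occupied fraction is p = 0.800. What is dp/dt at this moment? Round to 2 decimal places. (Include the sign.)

Colonization term: m·(1−p) = 0.564×0.2000 = 0.11280.
Extinction term: e·p = 0.24480.
dp/dt = 0.11280 − 0.24480 = -0.13200.

-0.13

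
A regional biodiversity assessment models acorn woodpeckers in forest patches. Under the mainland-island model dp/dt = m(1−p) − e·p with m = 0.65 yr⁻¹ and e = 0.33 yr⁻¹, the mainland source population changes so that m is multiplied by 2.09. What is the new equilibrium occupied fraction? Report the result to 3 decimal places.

0.805

Before: p* = 0.65/(0.65+0.33) = 0.6633.
After: m = 1.3585, e = 0.33; p* = 1.3585/1.6885 = 0.8046.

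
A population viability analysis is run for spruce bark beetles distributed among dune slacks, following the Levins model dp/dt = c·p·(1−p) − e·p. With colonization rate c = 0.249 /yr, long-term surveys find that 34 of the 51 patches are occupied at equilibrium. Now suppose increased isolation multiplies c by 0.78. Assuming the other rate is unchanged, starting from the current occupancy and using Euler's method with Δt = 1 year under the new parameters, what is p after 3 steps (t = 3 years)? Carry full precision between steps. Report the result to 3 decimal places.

0.635

Observed p* = 34/51 = 0.66667.
Balance c(1−p*) = e gives e = 0.249×(1 − 0.66667) = 0.08300.
Starting from p₀ = 0.66667; update p ← p + (dp/dt)·Δt with the new parameters.
p: 0.66667 → 0.65449  (Δp = -0.01217)
p: 0.65449 → 0.64409  (Δp = -0.01040)
p: 0.64409 → 0.63515  (Δp = -0.00894)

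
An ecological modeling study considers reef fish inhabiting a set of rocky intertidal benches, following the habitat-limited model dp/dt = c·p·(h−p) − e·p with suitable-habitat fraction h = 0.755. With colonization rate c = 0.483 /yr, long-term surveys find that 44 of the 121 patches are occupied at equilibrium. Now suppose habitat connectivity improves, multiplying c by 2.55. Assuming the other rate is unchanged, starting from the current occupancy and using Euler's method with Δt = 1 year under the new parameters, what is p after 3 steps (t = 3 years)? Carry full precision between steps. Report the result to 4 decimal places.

0.5834

Observed p* = 44/121 = 0.36364.
Balance c(h−p*) = e gives e = 0.483×(0.755 − 0.36364) = 0.18903.
Starting from p₀ = 0.36364; update p ← p + (dp/dt)·Δt with the new parameters.
  1  |  dp/dt·Δt = +0.106543  |  p_1 = 0.470180
  2  |  dp/dt·Δt = +0.076061  |  p_2 = 0.546241
  3  |  dp/dt·Δt = +0.037193  |  p_3 = 0.583434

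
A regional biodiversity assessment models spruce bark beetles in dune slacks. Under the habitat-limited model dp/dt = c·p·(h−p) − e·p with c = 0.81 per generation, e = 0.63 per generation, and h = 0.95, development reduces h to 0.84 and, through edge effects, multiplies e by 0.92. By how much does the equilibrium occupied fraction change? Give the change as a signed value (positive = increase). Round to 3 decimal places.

-0.048

Before: p* = h − e/c = 0.95 − 0.63/0.81 = 0.95 − 0.7778 = 0.1722.
After: c = 0.81, e = 0.5796, h = 0.84; p* = 0.84 − 0.5796/0.81 = 0.1244.
Δp* = 0.1244 − 0.1722 = -0.0478.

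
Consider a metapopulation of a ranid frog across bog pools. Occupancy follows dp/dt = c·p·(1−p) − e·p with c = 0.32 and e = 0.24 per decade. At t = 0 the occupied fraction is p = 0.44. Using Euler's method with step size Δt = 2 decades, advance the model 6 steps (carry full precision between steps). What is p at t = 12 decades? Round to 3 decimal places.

Update rule: p ← p + [c·p·(1−p) − e·p]·Δt with Δt = 2.
p: 0.44000 → 0.38650  (Δp = -0.05350)
p: 0.38650 → 0.35273  (Δp = -0.03376)
p: 0.35273 → 0.32954  (Δp = -0.02319)
p: 0.32954 → 0.31277  (Δp = -0.01678)
p: 0.31277 → 0.30020  (Δp = -0.01256)
p: 0.30020 → 0.29056  (Δp = -0.00965)

0.291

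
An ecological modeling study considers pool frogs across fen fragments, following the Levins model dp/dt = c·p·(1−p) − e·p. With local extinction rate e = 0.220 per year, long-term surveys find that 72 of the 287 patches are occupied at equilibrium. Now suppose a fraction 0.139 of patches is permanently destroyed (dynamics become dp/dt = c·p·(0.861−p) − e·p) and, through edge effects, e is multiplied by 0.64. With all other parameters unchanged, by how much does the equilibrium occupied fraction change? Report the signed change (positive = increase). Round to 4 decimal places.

0.1307

Observed p* = 72/287 = 0.25087.
Balance c(1−p*) = e gives c = e/(1 − 0.25087) = 0.220/0.74913 = 0.29367.
New p* = 0.861 − e/c = 0.861 − 0.14080/0.29367 = 0.38155.
Δp* = 0.38155 − 0.25087 = +0.13068.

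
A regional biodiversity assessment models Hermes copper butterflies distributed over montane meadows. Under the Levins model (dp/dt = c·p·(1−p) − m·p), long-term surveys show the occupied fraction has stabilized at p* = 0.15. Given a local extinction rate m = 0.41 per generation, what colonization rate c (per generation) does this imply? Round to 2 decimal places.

At equilibrium c(1−p*) = m, so c = m/(1−p*).
c = 0.41/(1 − 0.15) = 0.41/0.8500 = 0.4824.

0.48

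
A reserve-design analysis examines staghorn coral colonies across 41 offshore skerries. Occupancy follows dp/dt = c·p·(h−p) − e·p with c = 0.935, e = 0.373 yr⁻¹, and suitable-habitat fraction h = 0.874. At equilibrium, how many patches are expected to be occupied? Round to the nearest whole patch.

p* = h − e/c = 0.874 − 0.3989 = 0.4751.
Expected occupied patches = N × p* = 41 × 0.4751 = 19.48 ≈ 19.

19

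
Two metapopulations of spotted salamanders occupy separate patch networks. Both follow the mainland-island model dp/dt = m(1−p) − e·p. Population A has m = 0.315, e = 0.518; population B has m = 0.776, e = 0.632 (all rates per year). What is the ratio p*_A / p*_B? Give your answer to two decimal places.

0.69

A: p*_A = m/(m+e) = 0.315/0.8330 = 0.3782.
B: p*_B = 0.776/1.4080 = 0.5511.
p*_A / p*_B = 0.3782/0.5511 = 0.6861.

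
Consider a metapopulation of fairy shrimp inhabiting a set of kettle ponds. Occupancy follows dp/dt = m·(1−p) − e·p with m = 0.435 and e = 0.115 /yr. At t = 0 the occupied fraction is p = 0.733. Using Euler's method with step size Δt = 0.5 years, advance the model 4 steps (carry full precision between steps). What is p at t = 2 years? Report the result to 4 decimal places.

Update rule: p ← p + [m·(1−p) − e·p]·Δt with Δt = 0.5.
step 1: Δp = +0.01593, p = 0.74892
step 2: Δp = +0.01155, p = 0.76047
step 3: Δp = +0.00837, p = 0.76884
step 4: Δp = +0.00607, p = 0.77491

0.7749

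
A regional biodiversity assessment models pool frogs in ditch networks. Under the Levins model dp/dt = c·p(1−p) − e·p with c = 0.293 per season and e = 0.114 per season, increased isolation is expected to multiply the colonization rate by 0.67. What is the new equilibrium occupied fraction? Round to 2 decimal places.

Before: p* = 1 − 0.114/0.293 = 0.6109.
After the change, c = 0.19631, e = 0.114, so p* = 1 − 0.114/0.19631 = 0.4193.

0.42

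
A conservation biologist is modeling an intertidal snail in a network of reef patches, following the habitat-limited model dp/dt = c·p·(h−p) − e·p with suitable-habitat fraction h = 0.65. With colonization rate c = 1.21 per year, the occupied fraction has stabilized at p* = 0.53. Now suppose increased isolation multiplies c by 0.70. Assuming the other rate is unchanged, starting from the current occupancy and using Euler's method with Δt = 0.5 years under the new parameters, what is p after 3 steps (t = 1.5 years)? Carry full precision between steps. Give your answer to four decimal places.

Balance c(h−p*) = e gives e = 1.21×(0.65 − 0.53000) = 0.14520.
Starting from p₀ = 0.53000; update p ← p + (dp/dt)·Δt with the new parameters.
p: 0.53000 → 0.51846  (Δp = -0.01154)
p: 0.51846 → 0.50970  (Δp = -0.00876)
p: 0.50970 → 0.50298  (Δp = -0.00672)

0.5030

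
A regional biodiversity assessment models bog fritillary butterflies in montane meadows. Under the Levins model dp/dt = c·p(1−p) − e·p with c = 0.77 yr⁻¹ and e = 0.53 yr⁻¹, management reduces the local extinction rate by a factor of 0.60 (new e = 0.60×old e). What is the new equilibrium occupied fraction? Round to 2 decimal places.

0.59

Before: p* = 1 − 0.53/0.77 = 0.3117.
After the change, c = 0.77, e = 0.318, so p* = 1 − 0.318/0.77 = 0.5870.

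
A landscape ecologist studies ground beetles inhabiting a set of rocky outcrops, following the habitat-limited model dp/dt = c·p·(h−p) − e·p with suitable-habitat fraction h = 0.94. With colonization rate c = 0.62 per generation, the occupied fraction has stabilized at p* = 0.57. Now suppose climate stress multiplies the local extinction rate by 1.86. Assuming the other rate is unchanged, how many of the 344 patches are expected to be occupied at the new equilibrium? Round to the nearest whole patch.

Balance c(h−p*) = e gives e = 0.62×(0.94 − 0.57000) = 0.22940.
New p* = 0.94 − e/c = 0.94 − 0.42668/0.62000 = 0.25181.
Expected occupied = 344 × 0.25181 = 86.62 ≈ 87.

87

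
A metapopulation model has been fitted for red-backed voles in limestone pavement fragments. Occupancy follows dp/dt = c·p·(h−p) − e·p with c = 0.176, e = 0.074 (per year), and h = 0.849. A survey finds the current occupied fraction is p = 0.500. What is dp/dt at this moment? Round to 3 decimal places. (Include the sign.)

Colonization term: c·p·(h−p) = 0.176×0.500×0.3490 = 0.03071.
Extinction term: e·p = 0.03700.
dp/dt = 0.03071 − 0.03700 = -0.00629.

-0.006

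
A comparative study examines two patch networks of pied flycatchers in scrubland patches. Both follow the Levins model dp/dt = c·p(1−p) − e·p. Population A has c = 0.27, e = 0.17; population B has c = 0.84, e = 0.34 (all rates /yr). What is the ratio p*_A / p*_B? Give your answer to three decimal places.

A: p*_A = 1 − 0.17/0.27 = 0.3704.
B: p*_B = 1 − 0.34/0.84 = 0.5952.
p*_A / p*_B = 0.3704/0.5952 = 0.6222.

0.622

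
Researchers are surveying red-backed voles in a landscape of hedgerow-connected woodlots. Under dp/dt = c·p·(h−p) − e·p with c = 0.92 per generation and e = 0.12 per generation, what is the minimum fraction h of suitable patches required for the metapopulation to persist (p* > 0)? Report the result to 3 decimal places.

0.130

p* = h − e/c is positive only when h > e/c.
h_min = e/c = 0.12/0.92 = 0.1304.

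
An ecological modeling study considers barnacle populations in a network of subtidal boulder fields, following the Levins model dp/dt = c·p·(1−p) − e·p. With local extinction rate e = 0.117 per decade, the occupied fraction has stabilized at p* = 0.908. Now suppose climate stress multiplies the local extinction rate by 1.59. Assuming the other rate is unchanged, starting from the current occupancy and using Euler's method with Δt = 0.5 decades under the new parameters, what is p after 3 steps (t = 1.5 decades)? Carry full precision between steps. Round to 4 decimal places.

0.8583

Balance c(1−p*) = e gives c = e/(1 − 0.90800) = 0.117/0.09200 = 1.27174.
Starting from p₀ = 0.90800; update p ← p + (dp/dt)·Δt with the new parameters.
p: 0.90800 → 0.87666  (Δp = -0.03134)
p: 0.87666 → 0.86387  (Δp = -0.01279)
p: 0.86387 → 0.85830  (Δp = -0.00558)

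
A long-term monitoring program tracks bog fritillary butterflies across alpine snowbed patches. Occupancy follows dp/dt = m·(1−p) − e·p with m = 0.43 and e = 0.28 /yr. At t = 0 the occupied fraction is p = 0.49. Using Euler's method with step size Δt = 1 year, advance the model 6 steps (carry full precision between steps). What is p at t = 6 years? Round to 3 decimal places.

0.606

Update rule: p ← p + [m·(1−p) − e·p]·Δt with Δt = 1.
p: 0.49000 → 0.57210  (Δp = +0.08210)
p: 0.57210 → 0.59591  (Δp = +0.02381)
p: 0.59591 → 0.60281  (Δp = +0.00690)
p: 0.60281 → 0.60482  (Δp = +0.00200)
p: 0.60482 → 0.60540  (Δp = +0.00058)
p: 0.60540 → 0.60557  (Δp = +0.00017)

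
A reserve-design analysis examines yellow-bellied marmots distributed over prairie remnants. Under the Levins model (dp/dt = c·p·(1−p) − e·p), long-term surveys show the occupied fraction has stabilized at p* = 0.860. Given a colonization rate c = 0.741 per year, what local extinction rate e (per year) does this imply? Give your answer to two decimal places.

At equilibrium c(1−p*) = e.
e = 0.741 × (1 − 0.860) = 0.741 × 0.1400 = 0.1037.

0.10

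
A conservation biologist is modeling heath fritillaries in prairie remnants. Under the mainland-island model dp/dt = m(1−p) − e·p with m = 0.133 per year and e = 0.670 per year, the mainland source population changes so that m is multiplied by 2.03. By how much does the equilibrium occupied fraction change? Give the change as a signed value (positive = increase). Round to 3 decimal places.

0.122

Before: p* = 0.133/(0.133+0.670) = 0.1656.
After: m = 0.26999, e = 0.67; p* = 0.26999/0.9400 = 0.2872.
Δp* = 0.2872 − 0.1656 = +0.1216.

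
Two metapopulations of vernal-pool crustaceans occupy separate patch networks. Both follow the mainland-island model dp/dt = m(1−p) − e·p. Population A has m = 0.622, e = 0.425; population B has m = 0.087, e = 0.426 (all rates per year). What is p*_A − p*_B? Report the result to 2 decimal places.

A: p*_A = m/(m+e) = 0.622/1.0470 = 0.5941.
B: p*_B = 0.087/0.5130 = 0.1696.
p*_A − p*_B = 0.5941 − 0.1696 = 0.4245.

0.42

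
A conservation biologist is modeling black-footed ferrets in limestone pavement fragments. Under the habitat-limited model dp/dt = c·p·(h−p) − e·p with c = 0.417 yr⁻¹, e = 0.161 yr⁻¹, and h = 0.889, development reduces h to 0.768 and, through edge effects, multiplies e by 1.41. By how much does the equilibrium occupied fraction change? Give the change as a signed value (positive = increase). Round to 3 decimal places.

Before: p* = h − e/c = 0.889 − 0.161/0.417 = 0.889 − 0.3861 = 0.5029.
After: c = 0.417, e = 0.22701, h = 0.768; p* = 0.768 − 0.22701/0.417 = 0.2236.
Δp* = 0.2236 − 0.5029 = -0.2793.

-0.279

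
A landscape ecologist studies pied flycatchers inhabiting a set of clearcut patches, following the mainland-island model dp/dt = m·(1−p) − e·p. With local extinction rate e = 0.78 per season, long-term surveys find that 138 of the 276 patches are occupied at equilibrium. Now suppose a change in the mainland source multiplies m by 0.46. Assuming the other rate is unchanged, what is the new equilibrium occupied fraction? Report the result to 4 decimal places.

Observed p* = 138/276 = 0.50000.
Balance m(1−p*) = e·p* gives m = e·p*/(1−p*) = 0.78×0.50000/0.50000 = 0.78000.
New p* = m/(m+e) = 0.35880/(0.35880+0.78000) = 0.31507.

0.3151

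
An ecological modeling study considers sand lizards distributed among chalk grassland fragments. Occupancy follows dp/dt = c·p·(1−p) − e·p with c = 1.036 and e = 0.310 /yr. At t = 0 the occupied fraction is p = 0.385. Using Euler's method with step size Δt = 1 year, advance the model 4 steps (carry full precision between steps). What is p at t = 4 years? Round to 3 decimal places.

0.691

Update rule: p ← p + [c·p·(1−p) − e·p]·Δt with Δt = 1.
  1  |  dp/dt·Δt = +0.125949  |  p_1 = 0.510949
  2  |  dp/dt·Δt = +0.100482  |  p_2 = 0.611431
  3  |  dp/dt·Δt = +0.056593  |  p_3 = 0.668023
  4  |  dp/dt·Δt = +0.022665  |  p_4 = 0.690688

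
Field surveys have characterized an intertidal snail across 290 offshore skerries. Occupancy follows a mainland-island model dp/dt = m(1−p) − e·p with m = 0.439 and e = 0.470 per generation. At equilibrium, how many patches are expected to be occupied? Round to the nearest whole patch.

140

p* = m/(m+e) = 0.439/0.9090 = 0.4829.
Expected occupied patches = N × p* = 290 × 0.4829 = 140.06 ≈ 140.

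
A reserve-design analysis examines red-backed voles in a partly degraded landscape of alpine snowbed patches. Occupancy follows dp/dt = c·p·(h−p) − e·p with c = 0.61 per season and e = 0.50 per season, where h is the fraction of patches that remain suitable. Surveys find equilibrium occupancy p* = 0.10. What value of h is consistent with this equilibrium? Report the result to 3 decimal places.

At equilibrium c(h−p*) = e, so h = p* + e/c.
h = 0.10 + 0.50/0.61 = 0.10 + 0.8197 = 0.9197.

0.920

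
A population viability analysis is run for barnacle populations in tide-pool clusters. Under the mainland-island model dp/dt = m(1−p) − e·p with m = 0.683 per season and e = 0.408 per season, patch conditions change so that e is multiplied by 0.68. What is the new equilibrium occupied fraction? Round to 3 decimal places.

Before: p* = 0.683/(0.683+0.408) = 0.6260.
After: m = 0.683, e = 0.27744; p* = 0.683/0.9604 = 0.7111.

0.711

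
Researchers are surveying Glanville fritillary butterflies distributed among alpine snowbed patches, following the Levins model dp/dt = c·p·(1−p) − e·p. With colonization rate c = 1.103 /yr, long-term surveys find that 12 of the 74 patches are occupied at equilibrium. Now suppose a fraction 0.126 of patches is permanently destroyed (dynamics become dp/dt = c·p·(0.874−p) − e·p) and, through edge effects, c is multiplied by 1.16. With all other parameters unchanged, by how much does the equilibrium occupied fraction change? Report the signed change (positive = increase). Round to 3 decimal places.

Observed p* = 12/74 = 0.16216.
Balance c(1−p*) = e gives e = 1.103×(1 − 0.16216) = 0.92414.
New p* = 0.874 − e/c = 0.874 − 0.92414/1.27948 = 0.15172.
Δp* = 0.15172 − 0.16216 = -0.01044.

-0.010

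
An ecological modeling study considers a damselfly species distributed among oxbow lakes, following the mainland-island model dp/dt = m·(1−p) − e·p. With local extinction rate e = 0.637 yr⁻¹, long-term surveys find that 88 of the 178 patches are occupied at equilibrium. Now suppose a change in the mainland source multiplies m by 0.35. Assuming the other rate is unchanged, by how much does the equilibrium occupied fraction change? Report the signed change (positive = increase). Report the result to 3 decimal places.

Observed p* = 88/178 = 0.49438.
Balance m(1−p*) = e·p* gives m = e·p*/(1−p*) = 0.637×0.49438/0.50562 = 0.62284.
New p* = m/(m+e) = 0.21799/(0.21799+0.63700) = 0.25496.
Δp* = 0.25496 − 0.49438 = -0.23942.

-0.239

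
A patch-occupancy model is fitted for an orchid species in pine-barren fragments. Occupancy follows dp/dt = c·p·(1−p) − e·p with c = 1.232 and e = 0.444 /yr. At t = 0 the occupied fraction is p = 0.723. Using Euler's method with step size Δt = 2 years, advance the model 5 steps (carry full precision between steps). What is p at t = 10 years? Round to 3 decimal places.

0.634

Update rule: p ← p + [c·p·(1−p) − e·p]·Δt with Δt = 2.
t = 2: p = 0.72300 + (-0.14856) = 0.57444
t = 4: p = 0.57444 + (+0.09224) = 0.66668
t = 6: p = 0.66668 + (-0.04447) = 0.62221
t = 8: p = 0.62221 + (+0.02668) = 0.64889
t = 10: p = 0.64889 + (-0.01483) = 0.63406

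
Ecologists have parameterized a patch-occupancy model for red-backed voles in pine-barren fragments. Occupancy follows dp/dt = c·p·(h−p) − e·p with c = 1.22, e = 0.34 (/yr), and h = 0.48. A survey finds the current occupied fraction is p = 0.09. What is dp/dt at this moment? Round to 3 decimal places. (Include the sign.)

Colonization term: c·p·(h−p) = 1.22×0.09×0.3900 = 0.04282.
Extinction term: e·p = 0.03060.
dp/dt = 0.04282 − 0.03060 = 0.01222.

0.012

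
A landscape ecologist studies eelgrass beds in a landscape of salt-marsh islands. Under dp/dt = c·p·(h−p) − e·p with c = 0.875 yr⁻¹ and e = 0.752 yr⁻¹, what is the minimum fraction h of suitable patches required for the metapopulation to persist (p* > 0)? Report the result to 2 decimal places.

0.86

p* = h − e/c is positive only when h > e/c.
h_min = e/c = 0.752/0.875 = 0.8594.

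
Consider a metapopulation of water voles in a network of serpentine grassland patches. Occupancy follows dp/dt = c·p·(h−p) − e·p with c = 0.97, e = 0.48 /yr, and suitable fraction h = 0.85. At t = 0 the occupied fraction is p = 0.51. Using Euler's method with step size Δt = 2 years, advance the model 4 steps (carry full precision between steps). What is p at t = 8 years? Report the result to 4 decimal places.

Update rule: p ← p + [c·p·(h−p) − e·p]·Δt with Δt = 2.
t = 2: p = 0.51000 + (-0.15320) = 0.35680
t = 4: p = 0.35680 + (-0.00114) = 0.35566
t = 6: p = 0.35566 + (-0.00035) = 0.35531
t = 8: p = 0.35531 + (-0.00011) = 0.35520

0.3552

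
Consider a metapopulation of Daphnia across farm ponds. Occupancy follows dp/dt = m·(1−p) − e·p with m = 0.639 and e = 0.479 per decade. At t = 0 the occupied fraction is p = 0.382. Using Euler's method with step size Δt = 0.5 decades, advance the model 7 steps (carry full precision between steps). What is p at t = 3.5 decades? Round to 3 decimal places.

Update rule: p ← p + [m·(1−p) − e·p]·Δt with Δt = 0.5.
step 1: Δp = +0.10596, p = 0.48796
step 2: Δp = +0.04673, p = 0.53469
step 3: Δp = +0.02061, p = 0.55530
step 4: Δp = +0.00909, p = 0.56439
step 5: Δp = +0.00401, p = 0.56839
step 6: Δp = +0.00177, p = 0.57016
step 7: Δp = +0.00078, p = 0.57094

0.571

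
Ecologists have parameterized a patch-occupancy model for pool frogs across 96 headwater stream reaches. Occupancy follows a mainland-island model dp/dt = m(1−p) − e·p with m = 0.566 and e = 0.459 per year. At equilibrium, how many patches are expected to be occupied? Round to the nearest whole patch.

p* = m/(m+e) = 0.566/1.0250 = 0.5522.
Expected occupied patches = N × p* = 96 × 0.5522 = 53.01 ≈ 53.

53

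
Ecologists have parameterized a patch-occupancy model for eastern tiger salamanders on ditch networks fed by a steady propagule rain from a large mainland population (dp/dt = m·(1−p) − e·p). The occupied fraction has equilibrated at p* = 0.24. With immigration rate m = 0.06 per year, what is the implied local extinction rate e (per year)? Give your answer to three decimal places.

0.190

At equilibrium m(1−p*) = e·p*, so e = m(1−p*)/p*.
e = 0.06 × 0.7600 / 0.24 = 0.1900.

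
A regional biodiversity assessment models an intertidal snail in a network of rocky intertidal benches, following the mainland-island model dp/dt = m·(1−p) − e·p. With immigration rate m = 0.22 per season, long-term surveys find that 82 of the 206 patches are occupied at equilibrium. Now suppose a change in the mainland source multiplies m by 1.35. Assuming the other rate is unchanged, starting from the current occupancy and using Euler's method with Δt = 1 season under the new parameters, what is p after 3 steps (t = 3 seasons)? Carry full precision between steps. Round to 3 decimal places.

Observed p* = 82/206 = 0.39806.
Balance m(1−p*) = e·p* gives e = m(1−p*)/p* = 0.22×0.60194/0.39806 = 0.33268.
Starting from p₀ = 0.39806; update p ← p + (dp/dt)·Δt with the new parameters.
t = 1: p = 0.39806 + (+0.04635) = 0.44441
t = 2: p = 0.44441 + (+0.01716) = 0.46157
t = 3: p = 0.46157 + (+0.00636) = 0.46793

0.468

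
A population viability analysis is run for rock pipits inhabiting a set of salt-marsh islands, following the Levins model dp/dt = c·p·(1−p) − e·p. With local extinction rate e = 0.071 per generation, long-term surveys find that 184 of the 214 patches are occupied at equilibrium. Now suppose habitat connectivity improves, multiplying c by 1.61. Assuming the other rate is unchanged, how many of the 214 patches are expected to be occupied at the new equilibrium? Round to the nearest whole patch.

Observed p* = 184/214 = 0.85981.
Balance c(1−p*) = e gives c = e/(1 − 0.85981) = 0.071/0.14019 = 0.50646.
New p* = 1 − e/c = 1 − 0.07100/0.81540 = 0.91293.
Expected occupied = 214 × 0.91293 = 195.37 ≈ 195.

195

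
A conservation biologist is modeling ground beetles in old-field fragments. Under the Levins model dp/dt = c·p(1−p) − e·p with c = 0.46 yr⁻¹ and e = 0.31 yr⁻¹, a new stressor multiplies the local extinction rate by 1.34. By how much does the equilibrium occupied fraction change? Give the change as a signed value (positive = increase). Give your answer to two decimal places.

-0.23

Before: p* = 1 − 0.31/0.46 = 0.3261.
After the change, c = 0.46, e = 0.4154, so p* = 1 − 0.4154/0.46 = 0.0970.
Δp* = 0.0970 − 0.3261 = -0.2291.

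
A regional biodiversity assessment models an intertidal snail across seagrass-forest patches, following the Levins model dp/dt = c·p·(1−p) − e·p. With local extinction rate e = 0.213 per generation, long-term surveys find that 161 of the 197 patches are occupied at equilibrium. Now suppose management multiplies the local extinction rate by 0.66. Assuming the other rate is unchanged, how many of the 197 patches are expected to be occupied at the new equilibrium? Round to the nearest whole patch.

173

Observed p* = 161/197 = 0.81726.
Balance c(1−p*) = e gives c = e/(1 − 0.81726) = 0.213/0.18274 = 1.16559.
New p* = 1 − e/c = 1 − 0.14058/1.16559 = 0.87939.
Expected occupied = 197 × 0.87939 = 173.24 ≈ 173.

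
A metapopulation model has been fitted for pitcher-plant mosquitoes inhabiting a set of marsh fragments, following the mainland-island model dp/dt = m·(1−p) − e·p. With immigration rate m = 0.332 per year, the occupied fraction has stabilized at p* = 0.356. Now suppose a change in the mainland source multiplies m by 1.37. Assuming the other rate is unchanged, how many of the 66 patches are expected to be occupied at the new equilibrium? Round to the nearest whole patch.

28

Balance m(1−p*) = e·p* gives e = m(1−p*)/p* = 0.332×0.64400/0.35600 = 0.60058.
New p* = m/(m+e) = 0.45484/(0.45484+0.60058) = 0.43096.
Expected occupied = 66 × 0.43096 = 28.44 ≈ 28.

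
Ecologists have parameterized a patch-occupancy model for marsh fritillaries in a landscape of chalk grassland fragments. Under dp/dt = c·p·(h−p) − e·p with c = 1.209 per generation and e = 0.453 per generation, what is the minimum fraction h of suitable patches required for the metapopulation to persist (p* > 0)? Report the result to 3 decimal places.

0.375

p* = h − e/c is positive only when h > e/c.
h_min = e/c = 0.453/1.209 = 0.3747.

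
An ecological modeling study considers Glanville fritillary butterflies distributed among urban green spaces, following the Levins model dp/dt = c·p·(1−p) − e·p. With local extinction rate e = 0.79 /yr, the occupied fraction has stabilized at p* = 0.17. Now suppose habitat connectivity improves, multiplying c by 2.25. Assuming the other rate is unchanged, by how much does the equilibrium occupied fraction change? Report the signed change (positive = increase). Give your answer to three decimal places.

0.461

Balance c(1−p*) = e gives c = e/(1 − 0.17000) = 0.79/0.83000 = 0.95181.
New p* = 1 − e/c = 1 − 0.79000/2.14157 = 0.63111.
Δp* = 0.63111 − 0.17000 = +0.46111.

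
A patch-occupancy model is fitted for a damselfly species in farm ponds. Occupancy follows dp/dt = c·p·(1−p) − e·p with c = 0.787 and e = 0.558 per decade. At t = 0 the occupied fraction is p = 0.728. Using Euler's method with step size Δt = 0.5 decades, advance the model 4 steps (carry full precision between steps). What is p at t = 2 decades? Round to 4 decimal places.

Update rule: p ← p + [c·p·(1−p) − e·p]·Δt with Δt = 0.5.
  1  |  dp/dt·Δt = -0.125193  |  p_1 = 0.602807
  2  |  dp/dt·Δt = -0.073967  |  p_2 = 0.528840
  3  |  dp/dt·Δt = -0.049499  |  p_3 = 0.479341
  4  |  dp/dt·Δt = -0.035529  |  p_4 = 0.443812

0.4438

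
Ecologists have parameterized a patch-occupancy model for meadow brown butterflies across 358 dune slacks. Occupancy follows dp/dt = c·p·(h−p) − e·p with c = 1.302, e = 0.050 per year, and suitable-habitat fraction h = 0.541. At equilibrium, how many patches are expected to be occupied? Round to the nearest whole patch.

180

p* = h − e/c = 0.541 − 0.0384 = 0.5026.
Expected occupied patches = N × p* = 358 × 0.5026 = 179.93 ≈ 180.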